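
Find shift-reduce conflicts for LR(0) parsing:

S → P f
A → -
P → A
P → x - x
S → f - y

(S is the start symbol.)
No shift-reduce conflicts

A shift-reduce conflict occurs when an LR(0) state has both:
  - a complete (reduce) item [A → α .] (dot at the end), and
  - a shift item [B → β . c γ] (dot before a terminal).

Augment with S' → S and build the canonical LR(0) collection (I0 = CLOSURE({[S' → . S]}), then GOTO on every symbol after a dot until no new states appear). It has 12 states:
  I0: { [A → . -], [P → . A], [P → . x - x], [S → . P f], [S → . f - y], [S' → . S] }  — shift
  I1: { [A → - .] }  — reduce
  I2: { [P → A .] }  — reduce
  I3: { [S → P . f] }  — shift
  I4: { [S' → S .] }  — accept
  I5: { [S → f . - y] }  — shift
  I6: { [P → x . - x] }  — shift
  I7: { [P → x - . x] }  — shift
  I8: { [P → x - x .] }  — reduce
  I9: { [S → f - . y] }  — shift
  I10: { [S → f - y .] }  — reduce
  I11: { [S → P f .] }  — reduce

No state contains both a complete item and a shift item.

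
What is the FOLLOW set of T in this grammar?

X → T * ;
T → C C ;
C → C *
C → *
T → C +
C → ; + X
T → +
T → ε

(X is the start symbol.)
To compute FOLLOW(T), find every occurrence of T on a right-hand side N → α T β: add FIRST(β) \ {ε}, and if β is empty or nullable also add FOLLOW(N). Iterate to a fixed point.

In X → T * ;: T is followed by '*' ';', add FIRST('*' ';') \ {ε} = { '*' }

Taking the union: FOLLOW(T) = { '*' }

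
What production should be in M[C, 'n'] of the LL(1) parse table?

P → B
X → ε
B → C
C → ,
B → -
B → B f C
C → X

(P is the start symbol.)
To find M[C, 'n'], we find productions for C where 'n' is in the predict set (PREDICT(N → α) = (FIRST(α) \ {ε}) ∪ (FOLLOW(N) if α ⇒* ε)).

Relevant sets:
  FIRST(X) = { ε }
  FOLLOW(C) = { $, 'f' }

C → ,: PREDICT = { ',' }
C → X: PREDICT = { $, 'f' }

M[C, 'n'] is empty (no production applies)

Answer: Empty (error entry)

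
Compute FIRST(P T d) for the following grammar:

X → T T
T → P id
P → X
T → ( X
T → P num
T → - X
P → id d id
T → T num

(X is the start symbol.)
{ '(', '-', 'id' }

FIRST sets of the non-terminals involved (from the grammar, by fixed-point iteration):
  FIRST(P) = { '(', '-', 'id' }

To compute FIRST(P T d), process the symbols left to right:
Symbol P is a non-terminal. Add FIRST(P) \ {ε} = { '(', '-', 'id' }
P is not nullable (ε ∉ FIRST(P)), so stop here.
FIRST(P T d) = { '(', '-', 'id' }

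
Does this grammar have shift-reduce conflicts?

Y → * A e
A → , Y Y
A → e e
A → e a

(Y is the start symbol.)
No shift-reduce conflicts

A shift-reduce conflict occurs when an LR(0) state has both:
  - a complete (reduce) item [A → α .] (dot at the end), and
  - a shift item [B → β . c γ] (dot before a terminal).

Augment with Y' → Y and build the canonical LR(0) collection (I0 = CLOSURE({[Y' → . Y]}), then GOTO on every symbol after a dot until no new states appear). It has 11 states:
  I0: { [Y → . * A e], [Y' → . Y] }  — shift
  I1: { [A → . , Y Y], [A → . e a], [A → . e e], [Y → * . A e] }  — shift
  I2: { [Y' → Y .] }  — accept
  I3: { [A → , . Y Y], [Y → . * A e] }  — shift
  I4: { [Y → * A . e] }  — shift
  I5: { [A → e . a], [A → e . e] }  — shift
  I6: { [A → e a .] }  — reduce
  I7: { [A → e e .] }  — reduce
  I8: { [Y → * A e .] }  — reduce
  I9: { [A → , Y . Y], [Y → . * A e] }  — shift
  I10: { [A → , Y Y .] }  — reduce

No state contains both a complete item and a shift item.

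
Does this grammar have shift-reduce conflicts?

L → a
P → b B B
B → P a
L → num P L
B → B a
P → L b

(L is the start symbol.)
Yes — I10: [P → b B B .] vs [B → B . a]

A shift-reduce conflict occurs when an LR(0) state has both:
  - a complete (reduce) item [A → α .] (dot at the end), and
  - a shift item [B → β . c γ] (dot before a terminal).

Augment with L' → L and build the canonical LR(0) collection (I0 = CLOSURE({[L' → . L]}), then GOTO on every symbol after a dot until no new states appear). It has 15 states:
  I0: { [L → . a], [L → . num P L], [L' → . L] }  — shift
  I1: { [L' → L .] }  — accept
  I2: { [L → a .] }  — reduce
  I3: { [L → . a], [L → . num P L], [L → num . P L], [P → . L b], [P → . b B B] }  — shift
  I4: { [P → L . b] }  — shift
  I5: { [L → . a], [L → . num P L], [L → num P . L] }  — shift
  I6: { [B → . B a], [B → . P a], [L → . a], [L → . num P L], [P → . L b], [P → . b B B], [P → b . B B] }  — shift
  I7: { [B → . B a], [B → . P a], [B → B . a], [L → . a], [L → . num P L], [P → . L b], [P → . b B B], [P → b B . B] }  — shift
  I8: { [B → P . a] }  — shift
  I9: { [B → P a .] }  — reduce
  I10: { [B → B . a], [P → b B B .] }  — shift, reduce
  I11: { [B → B a .], [L → a .] }  — 2 reduces
  I12: { [B → B a .] }  — reduce
  I13: { [L → num P L .] }  — reduce
  I14: { [P → L b .] }  — reduce

I10 contains reduce item [P → b B B .] and shift item [B → B . a] — shift-reduce conflict.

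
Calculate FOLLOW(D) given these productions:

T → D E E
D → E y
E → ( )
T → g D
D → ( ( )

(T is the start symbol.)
{ $, '(' }

In T → D E E: D is followed by E E, add FIRST(E E) \ {ε} = { '(' }
In T → g D: D is at the end, add FOLLOW(T)

The FOLLOW sets referred to above (computed the same way, to a fixed point):
  FOLLOW(T) = { $ }

Taking the union: FOLLOW(D) = { $, '(' }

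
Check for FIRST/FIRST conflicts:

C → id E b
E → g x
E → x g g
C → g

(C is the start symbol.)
No FIRST/FIRST conflicts.

Productions for C:
  C → id E b: FIRST = { 'id' }
  C → g: FIRST = { 'g' }
Productions for E:
  E → g x: FIRST = { 'g' }
  E → x g g: FIRST = { 'x' }

All alternatives of each non-terminal have pairwise disjoint FIRST sets.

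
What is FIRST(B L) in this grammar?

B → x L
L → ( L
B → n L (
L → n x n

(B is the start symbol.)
{ 'n', 'x' }

FIRST sets of the non-terminals involved (from the grammar, by fixed-point iteration):
  FIRST(B) = { 'n', 'x' }

To compute FIRST(B L), process the symbols left to right:
Symbol B is a non-terminal. Add FIRST(B) \ {ε} = { 'n', 'x' }
B is not nullable (ε ∉ FIRST(B)), so stop here.
FIRST(B L) = { 'n', 'x' }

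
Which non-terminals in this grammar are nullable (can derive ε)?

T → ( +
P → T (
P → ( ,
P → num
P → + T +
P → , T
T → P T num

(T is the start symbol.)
There are no ε-productions, so no non-terminal can derive ε.
No non-terminals are nullable.

Answer: None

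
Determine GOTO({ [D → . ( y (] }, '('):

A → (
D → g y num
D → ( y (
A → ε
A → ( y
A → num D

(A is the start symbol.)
GOTO(I, '(') = CLOSURE({ [A → αX.β] : [A → α.Xβ] ∈ I, X = '(' })

Items with dot before '(', with the dot advanced:
  [D → . ( y (] → [D → ( . y (]
Closure adds nothing (no advanced item has the dot before a non-terminal).

GOTO = { [D → ( . y (] }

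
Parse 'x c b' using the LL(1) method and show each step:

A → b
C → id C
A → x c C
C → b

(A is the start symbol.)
Stack is shown with the top on the left.

Stack    Input    Action
------------------------
A $      x c b $  output A → x c C
x c C $  x c b $  match 'x'
c C $    c b $    match 'c'
C $      b $      output C → b
b $      b $      match 'b'
$        $        accept

The string is accepted.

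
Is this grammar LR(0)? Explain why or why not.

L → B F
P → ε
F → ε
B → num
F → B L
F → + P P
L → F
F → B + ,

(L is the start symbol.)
No. Shift-reduce conflict between [F → .] and [B → . num]

Augment with L' → L and build the canonical LR(0) collection (I0 = CLOSURE({[L' → . L]}), then GOTO on every symbol after a dot until no new states appear). It has 12 states:
  I0: { [B → . num], [F → . + P P], [F → . B + ,], [F → . B L], [F → .], [L → . B F], [L → . F], [L' → . L] }  — shift, reduce
  I1: { [F → + . P P], [P → .] }  — reduce
  I2: { [B → . num], [F → . + P P], [F → . B + ,], [F → . B L], [F → .], [F → B . + ,], [F → B . L], [L → . B F], [L → . F], [L → B . F] }  — shift, reduce
  I3: { [L → F .] }  — reduce
  I4: { [L' → L .] }  — accept
  I5: { [B → num .] }  — reduce
  I6: { [F → + . P P], [F → B + . ,], [P → .] }  — shift, reduce
  I7: { [L → B F .], [L → F .] }  — 2 reduces
  I8: { [F → B L .] }  — reduce
  I9: { [F → B + , .] }  — reduce
  I10: { [F → + P . P], [P → .] }  — reduce
  I11: { [F → + P P .] }  — reduce

Conflict in state I0:
  Shift-reduce conflict between [F → .] and [B → . num]
So the grammar is NOT LR(0).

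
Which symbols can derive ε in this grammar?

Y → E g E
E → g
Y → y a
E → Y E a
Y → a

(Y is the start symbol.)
None

A non-terminal is nullable if it can derive ε (the empty string): either it has an ε-production, or it has a production whose right-hand side consists entirely of nullable non-terminals.

There are no ε-productions, so no non-terminal can derive ε.
No non-terminals are nullable.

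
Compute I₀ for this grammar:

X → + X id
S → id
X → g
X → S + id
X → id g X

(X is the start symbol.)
First, augment the grammar with X' → X
I₀ = CLOSURE({ [X' → . X] }):
  [X' → . X] has the dot before X: add [X → . + X id], [X → . g], [X → . S + id], [X → . id g X]
  [X → . S + id] has the dot before S: add [S → . id]
No further items can be added.

I₀ = { [S → . id], [X → . + X id], [X → . S + id], [X → . g], [X → . id g X], [X' → . X] }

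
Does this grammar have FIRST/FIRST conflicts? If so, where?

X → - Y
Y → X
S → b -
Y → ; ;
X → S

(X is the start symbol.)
FIRST sets of the non-terminals at (or reachable through a nullable prefix from) the front of some alternative:
  FIRST(S) = { 'b' }
  FIRST(X) = { '-', 'b' }

Productions for X:
  X → - Y: FIRST = { '-' }
  X → S: FIRST = { 'b' }
Productions for Y:
  Y → X: FIRST = { '-', 'b' }
  Y → ; ;: FIRST = { ';' }
S has only one production, so no FIRST/FIRST conflict is possible there.

All alternatives of each non-terminal have pairwise disjoint FIRST sets.

Answer: No FIRST/FIRST conflicts.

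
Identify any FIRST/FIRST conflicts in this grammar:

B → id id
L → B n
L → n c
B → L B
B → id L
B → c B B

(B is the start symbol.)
FIRST sets of the non-terminals at (or reachable through a nullable prefix from) the front of some alternative:
  FIRST(L) = { 'c', 'id', 'n' }
  FIRST(B) = { 'c', 'id', 'n' }

Productions for B:
  B → id id: FIRST = { 'id' }
  B → L B: FIRST = { 'c', 'id', 'n' }
  B → id L: FIRST = { 'id' }
  B → c B B: FIRST = { 'c' }
Productions for L:
  L → B n: FIRST = { 'c', 'id', 'n' }
  L → n c: FIRST = { 'n' }

Conflict for B: B → id id and B → L B
  Overlap: { 'id' }
Conflict for B: B → id id and B → id L
  Overlap: { 'id' }
Conflict for B: B → L B and B → id L
  Overlap: { 'id' }
Conflict for B: B → L B and B → c B B
  Overlap: { 'c' }
Conflict for L: L → B n and L → n c
  Overlap: { 'n' }

Answer: Yes. B → id id / B → L B on { 'id' }; B → id id / B → id L on { 'id' }; B → L B / B → id L on { 'id' }; B → L B / B → c B B on { 'c' }; L → B n / L → n c on { 'n' }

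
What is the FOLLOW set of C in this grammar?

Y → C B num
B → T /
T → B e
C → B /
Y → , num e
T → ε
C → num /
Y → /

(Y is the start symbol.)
In Y → C B num: C is followed by B num, add FIRST(B num) \ {ε} = { '/' }

Taking the union: FOLLOW(C) = { '/' }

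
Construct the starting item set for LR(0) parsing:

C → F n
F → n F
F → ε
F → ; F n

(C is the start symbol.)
First, augment the grammar with C' → C
I₀ = CLOSURE({ [C' → . C] }):
  [C' → . C] has the dot before C: add [C → . F n]
  [C → . F n] has the dot before F: add [F → . n F], [F → .], [F → . ; F n]
No further items can be added.

I₀ = { [C → . F n], [C' → . C], [F → . ; F n], [F → . n F], [F → .] }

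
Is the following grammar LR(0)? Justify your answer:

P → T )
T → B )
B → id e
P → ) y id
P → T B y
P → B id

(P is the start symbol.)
Yes, the grammar is LR(0)

Augment with P' → P and build the canonical LR(0) collection (I0 = CLOSURE({[P' → . P]}), then GOTO on every symbol after a dot until no new states appear). It has 14 states:
  I0: { [B → . id e], [P → . ) y id], [P → . B id], [P → . T )], [P → . T B y], [P' → . P], [T → . B )] }  — shift
  I1: { [P → ) . y id] }  — shift
  I2: { [P → B . id], [T → B . )] }  — shift
  I3: { [P' → P .] }  — accept
  I4: { [B → . id e], [P → T . )], [P → T . B y] }  — shift
  I5: { [B → id . e] }  — shift
  I6: { [B → id e .] }  — reduce
  I7: { [P → T ) .] }  — reduce
  I8: { [P → T B . y] }  — shift
  I9: { [P → T B y .] }  — reduce
  I10: { [T → B ) .] }  — reduce
  I11: { [P → B id .] }  — reduce
  I12: { [P → ) y . id] }  — shift
  I13: { [P → ) y id .] }  — reduce

Every state is either a pure shift/goto state or contains exactly one complete item and nothing to shift — no conflicts. The grammar is LR(0).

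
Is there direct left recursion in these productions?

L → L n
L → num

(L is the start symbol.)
Yes, L is left-recursive

L → L n: LEFT RECURSIVE (starts with L)
L → num: starts with num

The grammar has direct left recursion on: L.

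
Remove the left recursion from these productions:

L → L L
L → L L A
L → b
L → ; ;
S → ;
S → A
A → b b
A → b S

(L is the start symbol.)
L is directly left-recursive. The standard transformation for
  A → A α₁ | ... | A α_m | β₁ | ... | β_n
is
  A  → β₁ A' | ... | β_n A'
  A' → α₁ A' | ... | α_m A' | ε

L → b becomes L → b L'
L → ; ; becomes L → ; ; L'
L → L L becomes L' → L L'
L → L L A becomes L' → L A L'
Add L' → ε

Productions for other non-terminals are unchanged:
  S → ;
  S → A
  A → b b
  A → b S

Resulting grammar:
L → b L'
L → ; ; L'
L' → L L'
L' → L A L'
L' → ε
S → ;
S → A
A → b b
A → b S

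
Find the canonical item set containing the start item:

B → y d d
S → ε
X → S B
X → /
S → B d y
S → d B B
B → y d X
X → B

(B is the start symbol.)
First, augment the grammar with B' → B
I₀ = CLOSURE({ [B' → . B] }):
  [B' → . B] has the dot before B: add [B → . y d d], [B → . y d X]
No further items can be added.

I₀ = { [B → . y d X], [B → . y d d], [B' → . B] }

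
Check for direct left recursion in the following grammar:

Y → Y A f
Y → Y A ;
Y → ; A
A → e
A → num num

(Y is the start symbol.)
Yes, Y is left-recursive

Y → Y A f: LEFT RECURSIVE (starts with Y)
Y → Y A ;: LEFT RECURSIVE (starts with Y)
Y → ; A: starts with ';'
A → e: starts with e
A → num num: starts with num

The grammar has direct left recursion on: Y.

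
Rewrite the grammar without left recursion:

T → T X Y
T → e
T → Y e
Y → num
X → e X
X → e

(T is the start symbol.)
T is directly left-recursive. The standard transformation for
  A → A α₁ | ... | A α_m | β₁ | ... | β_n
is
  A  → β₁ A' | ... | β_n A'
  A' → α₁ A' | ... | α_m A' | ε

T → e becomes T → e T'
T → Y e becomes T → Y e T'
T → T X Y becomes T' → X Y T'
Add T' → ε

Productions for other non-terminals are unchanged:
  Y → num
  X → e X
  X → e

Resulting grammar:
T → e T'
T → Y e T'
T' → X Y T'
T' → ε
Y → num
X → e X
X → e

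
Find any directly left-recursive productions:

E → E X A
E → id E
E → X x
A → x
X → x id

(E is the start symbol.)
Direct left recursion occurs when N → N α for some non-terminal N (the right-hand side begins with the left-hand side itself).

E → E X A: LEFT RECURSIVE (starts with E)
E → id E: starts with id
E → X x: starts with X
A → x: starts with x
X → x id: starts with x

The grammar has direct left recursion on: E.

Answer: Yes, E is left-recursive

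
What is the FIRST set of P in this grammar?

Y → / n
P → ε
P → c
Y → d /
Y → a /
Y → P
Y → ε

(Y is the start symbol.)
To compute FIRST(P), examine every production with P on the left-hand side, reading each right-hand side left to right until a non-nullable symbol is reached.

From P → ε:
  - ε-production, so ε ∈ FIRST(P)
From P → c:
  - c is a terminal: add 'c' and stop

Collecting: FIRST(P) = { 'c', ε }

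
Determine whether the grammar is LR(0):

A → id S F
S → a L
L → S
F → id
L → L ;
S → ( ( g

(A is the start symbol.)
No. Shift-reduce conflict between [S → a L .] and [L → L . ;]

Augment with A' → A and build the canonical LR(0) collection (I0 = CLOSURE({[A' → . A]}), then GOTO on every symbol after a dot until no new states appear). It has 13 states:
  I0: { [A → . id S F], [A' → . A] }  — shift
  I1: { [A' → A .] }  — accept
  I2: { [A → id . S F], [S → . ( ( g], [S → . a L] }  — shift
  I3: { [S → ( . ( g] }  — shift
  I4: { [A → id S . F], [F → . id] }  — shift
  I5: { [L → . L ;], [L → . S], [S → . ( ( g], [S → . a L], [S → a . L] }  — shift
  I6: { [L → L . ;], [S → a L .] }  — shift, reduce
  I7: { [L → S .] }  — reduce
  I8: { [L → L ; .] }  — reduce
  I9: { [A → id S F .] }  — reduce
  I10: { [F → id .] }  — reduce
  I11: { [S → ( ( . g] }  — shift
  I12: { [S → ( ( g .] }  — reduce

Conflict in state I6:
  Shift-reduce conflict between [S → a L .] and [L → L . ;]
So the grammar is NOT LR(0).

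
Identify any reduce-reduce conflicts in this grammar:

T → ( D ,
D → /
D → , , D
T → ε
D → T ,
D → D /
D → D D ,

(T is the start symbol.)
Yes — I9: [D → / .] vs [D → D / .]; I13: [D → , , D .] vs [T → .]

A reduce-reduce conflict occurs when an LR(0) state has two complete items [A → α .] and [B → β .] — both call for a reduction, and with no lookahead the parser cannot choose between them.

Augment with T' → T and build the canonical LR(0) collection (I0 = CLOSURE({[T' → . T]}), then GOTO on every symbol after a dot until no new states appear). It has 14 states:
  I0: { [T → . ( D ,], [T → .], [T' → . T] }  — shift, reduce
  I1: { [D → . , , D], [D → . /], [D → . D /], [D → . D D ,], [D → . T ,], [T → ( . D ,], [T → . ( D ,], [T → .] }  — shift, reduce
  I2: { [T' → T .] }  — accept
  I3: { [D → , . , D] }  — shift
  I4: { [D → / .] }  — reduce
  I5: { [D → . , , D], [D → . /], [D → . D /], [D → . D D ,], [D → . T ,], [D → D . /], [D → D . D ,], [T → ( D . ,], [T → . ( D ,], [T → .] }  — shift, reduce
  I6: { [D → T . ,] }  — shift
  I7: { [D → T , .] }  — reduce
  I8: { [D → , . , D], [T → ( D , .] }  — shift, reduce
  I9: { [D → / .], [D → D / .] }  — 2 reduces
  I10: { [D → . , , D], [D → . /], [D → . D /], [D → . D D ,], [D → . T ,], [D → D . /], [D → D . D ,], [D → D D . ,], [T → . ( D ,], [T → .] }  — shift, reduce
  I11: { [D → , . , D], [D → D D , .] }  — shift, reduce
  I12: { [D → , , . D], [D → . , , D], [D → . /], [D → . D /], [D → . D D ,], [D → . T ,], [T → . ( D ,], [T → .] }  — shift, reduce
  I13: { [D → , , D .], [D → . , , D], [D → . /], [D → . D /], [D → . D D ,], [D → . T ,], [D → D . /], [D → D . D ,], [T → . ( D ,], [T → .] }  — shift, 2 reduces

I9 contains complete items [D → / .], [D → D / .] — reduce-reduce conflict.
I13 contains complete items [D → , , D .], [T → .] — reduce-reduce conflict.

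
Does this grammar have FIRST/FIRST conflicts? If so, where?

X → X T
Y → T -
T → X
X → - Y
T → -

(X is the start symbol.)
FIRST sets of the non-terminals at (or reachable through a nullable prefix from) the front of some alternative:
  FIRST(X) = { '-' }

Productions for X:
  X → X T: FIRST = { '-' }
  X → - Y: FIRST = { '-' }
Productions for T:
  T → X: FIRST = { '-' }
  T → -: FIRST = { '-' }
Y has only one production, so no FIRST/FIRST conflict is possible there.

Conflict for X: X → X T and X → - Y
  Overlap: { '-' }
Conflict for T: T → X and T → -
  Overlap: { '-' }

Answer: Yes. X → X T / X → '-' Y on { '-' }; T → X / T → '-' on { '-' }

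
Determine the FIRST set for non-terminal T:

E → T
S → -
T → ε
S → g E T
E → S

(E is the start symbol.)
{ ε }

To compute FIRST(T), examine every production with T on the left-hand side, reading each right-hand side left to right until a non-nullable symbol is reached.

From T → ε:
  - ε-production, so ε ∈ FIRST(T)

Collecting: FIRST(T) = { ε }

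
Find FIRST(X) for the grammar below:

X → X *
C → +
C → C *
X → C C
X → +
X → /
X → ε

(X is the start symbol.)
{ '*', '+', '/', ε }

FIRST sets of the other non-terminals involved (by the same procedure, iterated to a fixed point):
  FIRST(C) = { '+' }

From X → X *:
  - X is the symbol being defined: contributes nothing new
    X is nullable, so continue to the next symbol
  - '*' is a terminal: add '*' and stop
From X → C C:
  - C is a non-terminal: add FIRST(C) \ {ε} = { '+' }
    C is not nullable, so stop
From X → +:
  - '+' is a terminal: add '+' and stop
From X → /:
  - '/' is a terminal: add '/' and stop
From X → ε:
  - ε-production, so ε ∈ FIRST(X)

Collecting: FIRST(X) = { '*', '+', '/', ε }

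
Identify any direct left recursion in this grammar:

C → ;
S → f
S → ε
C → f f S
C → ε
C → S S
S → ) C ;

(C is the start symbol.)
Direct left recursion occurs when N → N α for some non-terminal N (the right-hand side begins with the left-hand side itself).

C → ;: starts with ';'
S → f: starts with f
S → ε: starts with ε
C → f f S: starts with f
C → ε: starts with ε
C → S S: starts with S
S → ) C ;: starts with ')'

No direct left recursion found.

Answer: No direct left recursion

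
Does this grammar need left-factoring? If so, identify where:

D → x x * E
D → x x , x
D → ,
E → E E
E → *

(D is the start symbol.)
Left-factoring is needed when two productions for the same non-terminal
share a common prefix on the right-hand side.

Productions for D:
  D → x x * E
  D → x x , x
  D → ,
Productions for E:
  E → E E
  E → *

Found common prefix 'x x' in productions for D

Answer: Yes, D has productions with common prefix 'x x'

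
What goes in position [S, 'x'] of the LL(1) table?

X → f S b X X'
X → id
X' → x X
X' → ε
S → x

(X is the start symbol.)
S → x

To find M[S, 'x'], we find productions for S where 'x' is in the predict set (PREDICT(N → α) = (FIRST(α) \ {ε}) ∪ (FOLLOW(N) if α ⇒* ε)).

S → x: PREDICT = { 'x' }
  'x' is in predict set, so this production goes in M[S, 'x']

M[S, 'x'] = S → x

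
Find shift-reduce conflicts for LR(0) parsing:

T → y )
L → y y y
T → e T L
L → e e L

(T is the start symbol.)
No shift-reduce conflicts

Augment with T' → T and build the canonical LR(0) collection (I0 = CLOSURE({[T' → . T]}), then GOTO on every symbol after a dot until no new states appear). It has 13 states:
  I0: { [T → . e T L], [T → . y )], [T' → . T] }  — shift
  I1: { [T' → T .] }  — accept
  I2: { [T → . e T L], [T → . y )], [T → e . T L] }  — shift
  I3: { [T → y . )] }  — shift
  I4: { [T → y ) .] }  — reduce
  I5: { [L → . e e L], [L → . y y y], [T → e T . L] }  — shift
  I6: { [T → e T L .] }  — reduce
  I7: { [L → e . e L] }  — shift
  I8: { [L → y . y y] }  — shift
  I9: { [L → y y . y] }  — shift
  I10: { [L → y y y .] }  — reduce
  I11: { [L → . e e L], [L → . y y y], [L → e e . L] }  — shift
  I12: { [L → e e L .] }  — reduce

No state contains both a complete item and a shift item.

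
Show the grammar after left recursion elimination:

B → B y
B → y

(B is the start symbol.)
B is directly left-recursive. The standard transformation for
  A → A α₁ | ... | A α_m | β₁ | ... | β_n
is
  A  → β₁ A' | ... | β_n A'
  A' → α₁ A' | ... | α_m A' | ε

B → y becomes B → y B'
B → B y becomes B' → y B'
Add B' → ε

Resulting grammar:
B → y B'
B' → y B'
B' → ε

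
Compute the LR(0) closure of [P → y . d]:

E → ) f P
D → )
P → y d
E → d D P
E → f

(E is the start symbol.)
{ [P → y . d] }

To compute CLOSURE, for each item [A → α.Bβ] where B is a non-terminal, add [B → .γ] for all productions B → γ; repeat for the newly added items until nothing changes.

Start with: [P → y . d]
The dot precedes the terminal d, so nothing is added.

CLOSURE = { [P → y . d] }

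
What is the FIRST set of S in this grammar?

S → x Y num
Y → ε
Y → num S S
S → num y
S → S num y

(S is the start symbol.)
To compute FIRST(S), examine every production with S on the left-hand side, reading each right-hand side left to right until a non-nullable symbol is reached.

From S → x Y num:
  - x is a terminal: add 'x' and stop
From S → num y:
  - num is a terminal: add 'num' and stop
From S → S num y:
  - S is the symbol being defined: contributes nothing new
    S is not nullable, so stop

Collecting: FIRST(S) = { 'num', 'x' }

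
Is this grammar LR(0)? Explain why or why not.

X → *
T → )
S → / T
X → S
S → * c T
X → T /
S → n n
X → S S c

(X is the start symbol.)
Augment with X' → X and build the canonical LR(0) collection (I0 = CLOSURE({[X' → . X]}), then GOTO on every symbol after a dot until no new states appear). It has 16 states:
  I0: { [S → . * c T], [S → . / T], [S → . n n], [T → . )], [X → . *], [X → . S S c], [X → . S], [X → . T /], [X' → . X] }  — shift
  I1: { [T → ) .] }  — reduce
  I2: { [S → * . c T], [X → * .] }  — shift, reduce
  I3: { [S → / . T], [T → . )] }  — shift
  I4: { [S → . * c T], [S → . / T], [S → . n n], [X → S . S c], [X → S .] }  — shift, reduce
  I5: { [X → T . /] }  — shift
  I6: { [X' → X .] }  — accept
  I7: { [S → n . n] }  — shift
  I8: { [S → n n .] }  — reduce
  I9: { [X → T / .] }  — reduce
  I10: { [S → * . c T] }  — shift
  I11: { [X → S S . c] }  — shift
  I12: { [X → S S c .] }  — reduce
  I13: { [S → * c . T], [T → . )] }  — shift
  I14: { [S → * c T .] }  — reduce
  I15: { [S → / T .] }  — reduce

Conflict in state I2:
  Shift-reduce conflict between [X → * .] and [S → * . c T]
So the grammar is NOT LR(0).

Answer: No. Shift-reduce conflict between [X → * .] and [S → * . c T]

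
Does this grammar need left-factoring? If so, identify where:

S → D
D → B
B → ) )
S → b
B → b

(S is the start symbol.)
Left-factoring is needed when two productions for the same non-terminal
share a common prefix on the right-hand side.

Productions for S:
  S → D
  S → b
Productions for B:
  B → ) )
  B → b

No common prefixes found.

Answer: No, left-factoring is not needed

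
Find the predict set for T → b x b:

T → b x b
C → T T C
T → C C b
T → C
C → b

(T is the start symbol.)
PREDICT(T → b x b) = (FIRST(RHS) \ {ε}) ∪ (FOLLOW(T) if ε ∈ FIRST(RHS), i.e. RHS ⇒* ε)
FIRST(b x b) = { 'b' }
ε ∉ FIRST(b x b), so FOLLOW(T) is not added.
PREDICT(T → b x b) = { 'b' }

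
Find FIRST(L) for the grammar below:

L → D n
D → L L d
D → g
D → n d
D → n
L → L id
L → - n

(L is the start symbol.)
To compute FIRST(L), examine every production with L on the left-hand side, reading each right-hand side left to right until a non-nullable symbol is reached.

FIRST sets of the other non-terminals involved (by the same procedure, iterated to a fixed point):
  FIRST(D) = { '-', 'g', 'n' }

From L → D n:
  - D is a non-terminal: add FIRST(D) \ {ε} = { '-', 'g', 'n' }
    D is not nullable, so stop
From L → L id:
  - L is the symbol being defined: contributes nothing new
    L is not nullable, so stop
From L → - n:
  - '-' is a terminal: add '-' and stop

Collecting: FIRST(L) = { '-', 'g', 'n' }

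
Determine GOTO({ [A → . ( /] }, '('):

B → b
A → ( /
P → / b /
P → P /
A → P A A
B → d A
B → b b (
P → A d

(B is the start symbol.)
GOTO(I, '(') = CLOSURE({ [A → αX.β] : [A → α.Xβ] ∈ I, X = '(' })

Items with dot before '(', with the dot advanced:
  [A → . ( /] → [A → ( . /]
Closure adds nothing (no advanced item has the dot before a non-terminal).

GOTO = { [A → ( . /] }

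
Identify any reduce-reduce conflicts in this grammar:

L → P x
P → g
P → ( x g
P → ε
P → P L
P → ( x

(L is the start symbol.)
A reduce-reduce conflict occurs when an LR(0) state has two complete items [A → α .] and [B → β .] — both call for a reduction, and with no lookahead the parser cannot choose between them.

Augment with L' → L and build the canonical LR(0) collection (I0 = CLOSURE({[L' → . L]}), then GOTO on every symbol after a dot until no new states appear). It has 9 states:
  I0: { [L → . P x], [L' → . L], [P → . ( x g], [P → . ( x], [P → . P L], [P → . g], [P → .] }  — shift, reduce
  I1: { [P → ( . x g], [P → ( . x] }  — shift
  I2: { [L' → L .] }  — accept
  I3: { [L → . P x], [L → P . x], [P → . ( x g], [P → . ( x], [P → . P L], [P → . g], [P → .], [P → P . L] }  — shift, reduce
  I4: { [P → g .] }  — reduce
  I5: { [P → P L .] }  — reduce
  I6: { [L → P x .] }  — reduce
  I7: { [P → ( x . g], [P → ( x .] }  — shift, reduce
  I8: { [P → ( x g .] }  — reduce

No state contains more than one complete item.

Answer: No reduce-reduce conflicts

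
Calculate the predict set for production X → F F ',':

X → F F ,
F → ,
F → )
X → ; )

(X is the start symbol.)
{ ')', ',' }

PREDICT(X → F F ',') = (FIRST(RHS) \ {ε}) ∪ (FOLLOW(X) if ε ∈ FIRST(RHS), i.e. RHS ⇒* ε)
FIRST(F) = { ')', ',' }
FIRST(F F ',') = { ')', ',' }
ε ∉ FIRST(F F ','), so FOLLOW(X) is not added.
PREDICT(X → F F ',') = { ')', ',' }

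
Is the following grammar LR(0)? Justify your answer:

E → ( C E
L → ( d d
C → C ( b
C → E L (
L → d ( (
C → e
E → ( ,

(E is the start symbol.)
Yes, the grammar is LR(0)

A grammar is LR(0) if no state in the canonical LR(0) collection has:
  - both a shift item (dot before a terminal) and a complete item (shift-reduce conflict), or
  - two or more complete items (reduce-reduce conflict; the accept item [E' → E .] counts as a complete item here).

Augment with E' → E and build the canonical LR(0) collection (I0 = CLOSURE({[E' → . E]}), then GOTO on every symbol after a dot until no new states appear). It has 18 states:
  I0: { [E → . ( ,], [E → . ( C E], [E' → . E] }  — shift
  I1: { [C → . C ( b], [C → . E L (], [C → . e], [E → ( . ,], [E → ( . C E], [E → . ( ,], [E → . ( C E] }  — shift
  I2: { [E' → E .] }  — accept
  I3: { [E → ( , .] }  — reduce
  I4: { [C → C . ( b], [E → ( C . E], [E → . ( ,], [E → . ( C E] }  — shift
  I5: { [C → E . L (], [L → . ( d d], [L → . d ( (] }  — shift
  I6: { [C → e .] }  — reduce
  I7: { [L → ( . d d] }  — shift
  I8: { [C → E L . (] }  — shift
  I9: { [L → d . ( (] }  — shift
  I10: { [L → d ( . (] }  — shift
  I11: { [L → d ( ( .] }  — reduce
  I12: { [C → E L ( .] }  — reduce
  I13: { [L → ( d . d] }  — shift
  I14: { [L → ( d d .] }  — reduce
  I15: { [C → . C ( b], [C → . E L (], [C → . e], [C → C ( . b], [E → ( . ,], [E → ( . C E], [E → . ( ,], [E → . ( C E] }  — shift
  I16: { [E → ( C E .] }  — reduce
  I17: { [C → C ( b .] }  — reduce

Every state is either a pure shift/goto state or contains exactly one complete item and nothing to shift — no conflicts. The grammar is LR(0).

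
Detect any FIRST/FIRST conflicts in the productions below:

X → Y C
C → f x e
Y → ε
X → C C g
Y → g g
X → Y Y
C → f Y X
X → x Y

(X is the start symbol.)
Yes. X → Y C / X → C C g on { 'f' }; X → Y C / X → Y Y on { 'g' }; C → f x e / C → f Y X on { 'f' }

A FIRST/FIRST conflict occurs when two productions N → α and N → β for the same non-terminal have FIRST(α) ∩ FIRST(β) ≠ ∅ (with ε ∈ FIRST of a nullable right-hand side, so two nullable alternatives also conflict).

FIRST sets of the non-terminals at (or reachable through a nullable prefix from) the front of some alternative:
  FIRST(Y) = { 'g', ε }
  FIRST(C) = { 'f' }

Productions for X:
  X → Y C: FIRST = { 'f', 'g' }
  X → C C g: FIRST = { 'f' }
  X → Y Y: FIRST = { 'g', ε }
  X → x Y: FIRST = { 'x' }
Productions for C:
  C → f x e: FIRST = { 'f' }
  C → f Y X: FIRST = { 'f' }
Productions for Y:
  Y → ε: FIRST = { ε }
  Y → g g: FIRST = { 'g' }

Conflict for X: X → Y C and X → C C g
  Overlap: { 'f' }
Conflict for X: X → Y C and X → Y Y
  Overlap: { 'g' }
Conflict for C: C → f x e and C → f Y X
  Overlap: { 'f' }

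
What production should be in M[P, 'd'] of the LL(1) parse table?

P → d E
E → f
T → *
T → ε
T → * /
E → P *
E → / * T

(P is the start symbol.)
P → d E

To find M[P, 'd'], we find productions for P where 'd' is in the predict set (PREDICT(N → α) = (FIRST(α) \ {ε}) ∪ (FOLLOW(N) if α ⇒* ε)).

P → d E: PREDICT = { 'd' }
  'd' is in predict set, so this production goes in M[P, 'd']

M[P, 'd'] = P → d E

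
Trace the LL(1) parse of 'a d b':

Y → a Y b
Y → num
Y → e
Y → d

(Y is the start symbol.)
LL(1) parsing maintains a stack (initially the start symbol over $) and the input. At each step: if the stack top is a terminal, match it against the current input token; if it is a non-terminal N, replace it with the RHS of M[N, lookahead] (the unique production whose predict set contains the lookahead).

Stack is shown with the top on the left.

Stack    Input    Action
------------------------
Y $      a d b $  output Y → a Y b
a Y b $  a d b $  match 'a'
Y b $    d b $    output Y → d
d b $    d b $    match 'd'
b $      b $      match 'b'
$        $        accept

The string is accepted.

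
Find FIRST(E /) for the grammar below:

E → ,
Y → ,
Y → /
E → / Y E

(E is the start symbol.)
{ ',', '/' }

FIRST sets of the non-terminals involved (from the grammar, by fixed-point iteration):
  FIRST(E) = { ',', '/' }

To compute FIRST(E /), process the symbols left to right:
Symbol E is a non-terminal. Add FIRST(E) \ {ε} = { ',', '/' }
E is not nullable (ε ∉ FIRST(E)), so stop here.
FIRST(E /) = { ',', '/' }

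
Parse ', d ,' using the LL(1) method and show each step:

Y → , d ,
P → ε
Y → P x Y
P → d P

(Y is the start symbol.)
Stack is shown with the top on the left.

Stack    Input    Action
------------------------
Y $      , d , $  output Y → , d ,
, d , $  , d , $  match ','
d , $    d , $    match 'd'
, $      , $      match ','
$        $        accept

The string is accepted.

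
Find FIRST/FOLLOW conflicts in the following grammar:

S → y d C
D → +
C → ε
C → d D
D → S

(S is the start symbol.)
Nullable non-terminals: C.

C: nullable alternative(s) C → ε; FOLLOW(C) = { $ }
  C → ε: FIRST \ {ε} = { } — this is the only nullable alternative, skip
  C → d D: FIRST \ {ε} = { 'd' } — disjoint from FOLLOW(C)

D, S have no nullable alternative, so no FIRST/FOLLOW check is needed there.

No FIRST/FOLLOW conflicts found.

Answer: No FIRST/FOLLOW conflicts.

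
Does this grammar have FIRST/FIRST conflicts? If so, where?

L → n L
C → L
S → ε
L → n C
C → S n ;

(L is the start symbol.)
A FIRST/FIRST conflict occurs when two productions N → α and N → β for the same non-terminal have FIRST(α) ∩ FIRST(β) ≠ ∅ (with ε ∈ FIRST of a nullable right-hand side, so two nullable alternatives also conflict).

FIRST sets of the non-terminals at (or reachable through a nullable prefix from) the front of some alternative:
  FIRST(L) = { 'n' }
  FIRST(S) = { ε }

Productions for L:
  L → n L: FIRST = { 'n' }
  L → n C: FIRST = { 'n' }
Productions for C:
  C → L: FIRST = { 'n' }
  C → S n ;: FIRST = { 'n' }
S has only one production, so no FIRST/FIRST conflict is possible there.

Conflict for L: L → n L and L → n C
  Overlap: { 'n' }
Conflict for C: C → L and C → S n ;
  Overlap: { 'n' }

Answer: Yes. L → n L / L → n C on { 'n' }; C → L / C → S n ';' on { 'n' }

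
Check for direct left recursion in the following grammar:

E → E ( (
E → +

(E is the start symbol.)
E → E ( (: LEFT RECURSIVE (starts with E)
E → +: starts with '+'

The grammar has direct left recursion on: E.

Answer: Yes, E is left-recursive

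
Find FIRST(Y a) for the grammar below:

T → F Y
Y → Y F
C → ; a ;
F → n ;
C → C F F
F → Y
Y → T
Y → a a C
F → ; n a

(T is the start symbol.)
{ ';', 'a', 'n' }

FIRST sets of the non-terminals involved (from the grammar, by fixed-point iteration):
  FIRST(Y) = { ';', 'a', 'n' }

To compute FIRST(Y a), process the symbols left to right:
Symbol Y is a non-terminal. Add FIRST(Y) \ {ε} = { ';', 'a', 'n' }
Y is not nullable (ε ∉ FIRST(Y)), so stop here.
FIRST(Y a) = { ';', 'a', 'n' }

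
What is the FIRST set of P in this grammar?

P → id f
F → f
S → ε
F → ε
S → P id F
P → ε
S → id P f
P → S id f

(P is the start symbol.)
{ 'id', ε }

To compute FIRST(P), examine every production with P on the left-hand side, reading each right-hand side left to right until a non-nullable symbol is reached.

FIRST sets of the other non-terminals involved (by the same procedure, iterated to a fixed point):
  FIRST(S) = { 'id', ε }

From P → id f:
  - id is a terminal: add 'id' and stop
From P → ε:
  - ε-production, so ε ∈ FIRST(P)
From P → S id f:
  - S is a non-terminal: add FIRST(S) \ {ε} = { 'id' }
    S is nullable, so continue to the next symbol
  - id is a terminal: add 'id' and stop

Collecting: FIRST(P) = { 'id', ε }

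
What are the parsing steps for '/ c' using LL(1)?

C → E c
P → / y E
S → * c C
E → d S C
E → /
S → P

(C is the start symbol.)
LL(1) parsing maintains a stack (initially the start symbol over $) and the input. At each step: if the stack top is a terminal, match it against the current input token; if it is a non-terminal N, replace it with the RHS of M[N, lookahead] (the unique production whose predict set contains the lookahead).

Stack is shown with the top on the left.

Stack  Input  Action
--------------------
C $    / c $  output C → E c
E c $  / c $  output E → /
/ c $  / c $  match '/'
c $    c $    match 'c'
$      $      accept

The string is accepted.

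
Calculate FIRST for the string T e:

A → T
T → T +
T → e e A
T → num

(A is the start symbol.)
FIRST sets of the non-terminals involved (from the grammar, by fixed-point iteration):
  FIRST(T) = { 'e', 'num' }

To compute FIRST(T e), process the symbols left to right:
Symbol T is a non-terminal. Add FIRST(T) \ {ε} = { 'e', 'num' }
T is not nullable (ε ∉ FIRST(T)), so stop here.
FIRST(T e) = { 'e', 'num' }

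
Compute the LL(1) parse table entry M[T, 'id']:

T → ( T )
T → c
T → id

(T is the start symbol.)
T → id

To find M[T, 'id'], we find productions for T where 'id' is in the predict set (PREDICT(N → α) = (FIRST(α) \ {ε}) ∪ (FOLLOW(N) if α ⇒* ε)).

T → ( T ): PREDICT = { '(' }
T → c: PREDICT = { 'c' }
T → id: PREDICT = { 'id' }
  'id' is in predict set, so this production goes in M[T, 'id']

M[T, 'id'] = T → id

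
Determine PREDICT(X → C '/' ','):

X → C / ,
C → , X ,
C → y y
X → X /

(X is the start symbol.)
{ ',', 'y' }

PREDICT(X → C '/' ',') = (FIRST(RHS) \ {ε}) ∪ (FOLLOW(X) if ε ∈ FIRST(RHS), i.e. RHS ⇒* ε)
FIRST(C) = { ',', 'y' }
FIRST(C '/' ',') = { ',', 'y' }
ε ∉ FIRST(C '/' ','), so FOLLOW(X) is not added.
PREDICT(X → C '/' ',') = { ',', 'y' }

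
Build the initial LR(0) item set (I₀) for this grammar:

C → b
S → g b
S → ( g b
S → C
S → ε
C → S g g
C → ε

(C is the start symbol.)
First, augment the grammar with C' → C
I₀ = CLOSURE({ [C' → . C] }):
  [C' → . C] has the dot before C: add [C → . b], [C → . S g g], [C → .]
  [C → . S g g] has the dot before S: add [S → . g b], [S → . ( g b], [S → . C], [S → .]
No further items can be added.

I₀ = { [C → . S g g], [C → . b], [C → .], [C' → . C], [S → . ( g b], [S → . C], [S → . g b], [S → .] }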